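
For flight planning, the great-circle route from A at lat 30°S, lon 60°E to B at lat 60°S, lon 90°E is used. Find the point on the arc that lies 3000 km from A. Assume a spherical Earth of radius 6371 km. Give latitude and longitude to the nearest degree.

The haversine formula gives a central angle δ ≈ 0.630 rad (36.1°) between the endpoints. The total great-circle distance is δ·R ≈ 0.630 × 6371 ≈ 4014 km, so the target fraction is f = 3000/4014 ≈ 0.747.
Interpolate at f ≈ 0.747 with slerp weights a = sin((1−f)δ)/sin δ ≈ 0.269, b = sin(fδ)/sin δ ≈ 0.770.
p = a·p₁ + b·p₂ ≈ (0.116, 0.587, -0.801); φ = arcsin(p_z) ≈ -53.26°, λ = atan2(p_y, p_x) ≈ 78.77°.

≈ lat 53°S, lon 79°E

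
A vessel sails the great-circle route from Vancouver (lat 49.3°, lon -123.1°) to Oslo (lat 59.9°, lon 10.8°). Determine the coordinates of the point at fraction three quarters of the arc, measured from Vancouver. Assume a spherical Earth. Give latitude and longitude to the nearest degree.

≈ lat 72°, lon -17°

Convert each endpoint to a unit vector on the sphere (x = cos φ cos λ, y = cos φ sin λ, z = sin φ).
The central angle between the endpoints is δ = arccos(p₁·p₂) ≈ 1.127 rad (64.6°).
Interpolate at f = 3/4 with slerp weights a = sin((1−f)δ)/sin δ ≈ 0.308, b = sin(fδ)/sin δ ≈ 0.828.
p = a·p₁ + b·p₂ ≈ (0.298, -0.090, 0.950); φ = arcsin(p_z) ≈ 71.83°, λ = atan2(p_y, p_x) ≈ -16.84°.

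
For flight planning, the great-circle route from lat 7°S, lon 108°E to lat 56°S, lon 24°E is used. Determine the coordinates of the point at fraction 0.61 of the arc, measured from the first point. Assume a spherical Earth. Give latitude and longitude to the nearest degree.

Convert each endpoint to a unit vector on the sphere (x = cos φ cos λ, y = cos φ sin λ, z = sin φ).
The central angle between the endpoints is δ = arccos(p₁·p₂) ≈ 1.411 rad (80.8°).
Interpolate at f = 0.61 with slerp weights a = sin((1−f)δ)/sin δ ≈ 0.530, b = sin(fδ)/sin δ ≈ 0.768.
p = a·p₁ + b·p₂ ≈ (0.230, 0.675, -0.701); φ = arcsin(p_z) ≈ -44.54°, λ = atan2(p_y, p_x) ≈ 71.18°.

≈ lat 45°S, lon 71°E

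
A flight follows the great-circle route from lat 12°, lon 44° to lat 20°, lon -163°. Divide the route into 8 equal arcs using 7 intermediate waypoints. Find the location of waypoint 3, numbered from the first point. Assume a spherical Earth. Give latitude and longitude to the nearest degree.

≈ lat 46°, lon 91°

The haversine formula gives a central angle δ ≈ 2.416 rad (138.4°) between the endpoints.
Interpolate at f = 3/8 with slerp weights a = sin((1−f)δ)/sin δ ≈ 1.504, b = sin(fδ)/sin δ ≈ 1.185.
p = a·p₁ + b·p₂ ≈ (-0.007, 0.696, 0.718); φ = arcsin(p_z) ≈ 45.89°, λ = atan2(p_y, p_x) ≈ 90.60°.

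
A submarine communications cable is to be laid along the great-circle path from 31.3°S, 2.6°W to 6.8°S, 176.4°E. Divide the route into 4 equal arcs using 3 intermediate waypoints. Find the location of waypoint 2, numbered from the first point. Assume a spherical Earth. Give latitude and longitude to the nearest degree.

≈ 78°S, 170°E

The haversine formula gives a central angle δ ≈ 2.476 rad (141.9°) between the endpoints.
Interpolate at f = 2/4 with slerp weights a = sin((1−f)δ)/sin δ ≈ 1.531, b = sin(fδ)/sin δ ≈ 1.531.
p = a·p₁ + b·p₂ ≈ (-0.210, 0.036, -0.977); φ = arcsin(p_z) ≈ -77.67°, λ = atan2(p_y, p_x) ≈ 170.26°.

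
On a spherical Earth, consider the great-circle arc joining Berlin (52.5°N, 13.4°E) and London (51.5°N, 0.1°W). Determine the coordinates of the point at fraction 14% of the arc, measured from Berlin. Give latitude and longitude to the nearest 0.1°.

From cos δ = sin φ₁ sin φ₂ + cos φ₁ cos φ₂ cos Δλ, the central angle is δ ≈ 0.146 rad (8.4°).
Interpolate at f = 0.14 with slerp weights a = sin((1−f)δ)/sin δ ≈ 0.861, b = sin(fδ)/sin δ ≈ 0.140.
p = a·p₁ + b·p₂ ≈ (0.597, 0.121, 0.793); φ = arcsin(p_z) ≈ 52.45°, λ = atan2(p_y, p_x) ≈ 11.48°.

≈ (52.5°N, 11.5°E)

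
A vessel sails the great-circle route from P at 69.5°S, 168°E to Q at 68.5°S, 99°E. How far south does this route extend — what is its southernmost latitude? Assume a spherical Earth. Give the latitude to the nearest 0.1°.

≈ 72.5°S

The great circle lies in the plane with unit normal n̂ = (p₁ × p₂)/|p₁ × p₂|.
Here n̂_z ≈ -0.301; the vertex latitude is φ_max = arccos|n̂_z| ≈ 72.5°.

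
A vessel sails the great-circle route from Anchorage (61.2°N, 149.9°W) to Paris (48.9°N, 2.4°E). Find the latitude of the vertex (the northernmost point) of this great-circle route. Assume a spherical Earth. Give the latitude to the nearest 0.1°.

The great circle lies in the plane with unit normal n̂ = (p₁ × p₂)/|p₁ × p₂|.
Here n̂_z ≈ +0.159; the vertex latitude is φ_max = arccos|n̂_z| ≈ 80.8°.
Check via Clairaut: cos φ_max = |cos φ₁| · sin C = cos(61.2°)·sin(19.3°) ≈ 0.159, again giving ≈ 80.8°.

≈ 80.8°N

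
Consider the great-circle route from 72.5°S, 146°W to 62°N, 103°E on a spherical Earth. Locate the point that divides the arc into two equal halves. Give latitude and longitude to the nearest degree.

From cos δ = sin φ₁ sin φ₂ + cos φ₁ cos φ₂ cos Δλ, the central angle is δ ≈ 2.674 rad (153.2°).
Interpolate at f = 1/2 with slerp weights a = sin((1−f)δ)/sin δ ≈ 2.158, b = sin(fδ)/sin δ ≈ 2.158.
p = a·p₁ + b·p₂ ≈ (-0.766, 0.624, -0.153); φ = arcsin(p_z) ≈ -8.79°, λ = atan2(p_y, p_x) ≈ 140.82°.

≈ 9°S, 141°E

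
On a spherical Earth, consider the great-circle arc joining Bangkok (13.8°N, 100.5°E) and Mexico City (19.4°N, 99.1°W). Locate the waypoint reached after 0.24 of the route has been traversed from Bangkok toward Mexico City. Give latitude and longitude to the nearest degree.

Convert each endpoint to a unit vector on the sphere (x = cos φ cos λ, y = cos φ sin λ, z = sin φ).
The central angle between the endpoints is δ = arccos(p₁·p₂) ≈ 2.471 rad (141.6°).
Interpolate at f = 0.24 with slerp weights a = sin((1−f)δ)/sin δ ≈ 1.534, b = sin(fδ)/sin δ ≈ 0.900.
p = a·p₁ + b·p₂ ≈ (-0.406, 0.627, 0.665); φ = arcsin(p_z) ≈ 41.68°, λ = atan2(p_y, p_x) ≈ 122.91°.

≈ 42°N, 123°E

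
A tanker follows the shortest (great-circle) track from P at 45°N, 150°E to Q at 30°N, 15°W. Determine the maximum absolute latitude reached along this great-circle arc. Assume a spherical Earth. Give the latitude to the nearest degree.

The great circle lies in the plane with unit normal n̂ = (p₁ × p₂)/|p₁ × p₂|.
Here n̂_z ≈ -0.163; the vertex latitude is φ_max = arccos|n̂_z| ≈ 80.6°.
Check via Clairaut: cos φ_max = |cos φ₁| · sin C = cos(45.0°)·sin(13.3°) ≈ 0.163, again giving ≈ 80.6°.

≈ 81°N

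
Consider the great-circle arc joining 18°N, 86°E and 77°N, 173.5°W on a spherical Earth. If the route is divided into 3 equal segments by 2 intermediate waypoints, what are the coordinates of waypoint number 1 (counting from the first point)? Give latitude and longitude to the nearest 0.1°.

≈ 42.1°N, 93.5°E

Convert each endpoint to a unit vector on the sphere (x = cos φ cos λ, y = cos φ sin λ, z = sin φ).
The central angle between the endpoints is δ = arccos(p₁·p₂) ≈ 1.306 rad (74.8°).
Interpolate at f = 1/3 with slerp weights a = sin((1−f)δ)/sin δ ≈ 0.792, b = sin(fδ)/sin δ ≈ 0.437.
p = a·p₁ + b·p₂ ≈ (-0.045, 0.741, 0.670); φ = arcsin(p_z) ≈ 42.11°, λ = atan2(p_y, p_x) ≈ 93.48°.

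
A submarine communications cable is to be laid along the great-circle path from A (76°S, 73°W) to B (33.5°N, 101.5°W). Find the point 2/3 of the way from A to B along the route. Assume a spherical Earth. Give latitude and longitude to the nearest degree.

≈ (3°S, 97°W)

Write both endpoints as unit vectors p₁, p₂ with components (cos φ cos λ, cos φ sin λ, sin φ).
The central angle between the endpoints is δ = arccos(p₁·p₂) ≈ 1.937 rad (111.0°).
Interpolate at f = 2/3 with slerp weights a = sin((1−f)δ)/sin δ ≈ 0.645, b = sin(fδ)/sin δ ≈ 1.030.
p = a·p₁ + b·p₂ ≈ (-0.126, -0.990, -0.057); φ = arcsin(p_z) ≈ -3.28°, λ = atan2(p_y, p_x) ≈ -97.23°.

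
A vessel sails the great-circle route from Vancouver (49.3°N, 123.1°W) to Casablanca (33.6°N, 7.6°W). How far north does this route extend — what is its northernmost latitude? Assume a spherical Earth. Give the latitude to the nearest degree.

The great circle lies in the plane with unit normal n̂ = (p₁ × p₂)/|p₁ × p₂|.
Here n̂_z ≈ +0.499; the vertex latitude is φ_max = arccos|n̂_z| ≈ 60.1°.
Check via Clairaut: cos φ_max = |cos φ₁| · sin C = cos(49.3°)·sin(49.9°) ≈ 0.499, again giving ≈ 60.1°.

≈ 60°N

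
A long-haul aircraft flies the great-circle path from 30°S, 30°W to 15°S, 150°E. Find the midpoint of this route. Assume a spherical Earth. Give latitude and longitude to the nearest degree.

≈ 83°S, 150°E

Convert each endpoint to a unit vector on the sphere (x = cos φ cos λ, y = cos φ sin λ, z = sin φ).
The central angle between the endpoints is δ = arccos(p₁·p₂) ≈ 2.356 rad (135.0°).
Interpolate at f = 1/2 with slerp weights a = sin((1−f)δ)/sin δ ≈ 1.307, b = sin(fδ)/sin δ ≈ 1.307.
p = a·p₁ + b·p₂ ≈ (-0.113, 0.065, -0.991); φ = arcsin(p_z) ≈ -82.50°, λ = atan2(p_y, p_x) ≈ 150.00°.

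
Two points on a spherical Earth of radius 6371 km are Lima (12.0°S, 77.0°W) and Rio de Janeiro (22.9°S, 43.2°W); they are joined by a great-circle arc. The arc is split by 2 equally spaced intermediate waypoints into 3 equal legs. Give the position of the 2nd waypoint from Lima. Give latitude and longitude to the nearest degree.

≈ 20°S, 55°W

The haversine formula gives a central angle δ ≈ 0.592 rad (33.9°) between the endpoints.
Interpolate at f = 2/3 with slerp weights a = sin((1−f)δ)/sin δ ≈ 0.351, b = sin(fδ)/sin δ ≈ 0.689.
p = a·p₁ + b·p₂ ≈ (0.540, -0.769, -0.341); φ = arcsin(p_z) ≈ -19.95°, λ = atan2(p_y, p_x) ≈ -54.94°.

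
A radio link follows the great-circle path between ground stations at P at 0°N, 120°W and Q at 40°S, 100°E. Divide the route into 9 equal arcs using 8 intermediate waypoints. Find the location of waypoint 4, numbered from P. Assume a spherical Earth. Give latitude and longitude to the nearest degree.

Write both endpoints as unit vectors p₁, p₂ with components (cos φ cos λ, cos φ sin λ, sin φ).
The central angle between the endpoints is δ = arccos(p₁·p₂) ≈ 2.198 rad (125.9°).
Interpolate at f = 4/9 with slerp weights a = sin((1−f)δ)/sin δ ≈ 1.160, b = sin(fδ)/sin δ ≈ 1.023.
p = a·p₁ + b·p₂ ≈ (-0.716, -0.233, -0.658); φ = arcsin(p_z) ≈ -41.14°, λ = atan2(p_y, p_x) ≈ -162.00°.

≈ 41°S, 162°W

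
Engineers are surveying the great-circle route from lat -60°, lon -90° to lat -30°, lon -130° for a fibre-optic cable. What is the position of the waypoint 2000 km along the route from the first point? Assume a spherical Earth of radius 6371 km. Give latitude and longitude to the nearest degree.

≈ lat -48°, lon -114°

Write both endpoints as unit vectors p₁, p₂ with components (cos φ cos λ, cos φ sin λ, sin φ).
The central angle between the endpoints is δ = arccos(p₁·p₂) ≈ 0.700 rad (40.1°). The total great-circle distance is δ·R ≈ 0.700 × 6371 ≈ 4461 km, so the target fraction is f = 2000/4461 ≈ 0.448.
Interpolate at f ≈ 0.448 with slerp weights a = sin((1−f)δ)/sin δ ≈ 0.585, b = sin(fδ)/sin δ ≈ 0.479.
p = a·p₁ + b·p₂ ≈ (-0.267, -0.610, -0.746); φ = arcsin(p_z) ≈ -48.24°, λ = atan2(p_y, p_x) ≈ -113.61°.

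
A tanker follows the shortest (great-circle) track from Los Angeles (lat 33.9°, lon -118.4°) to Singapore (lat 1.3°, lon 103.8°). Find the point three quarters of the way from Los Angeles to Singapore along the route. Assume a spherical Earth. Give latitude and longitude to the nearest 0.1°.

≈ lat 23.3°, lon 127.4°

Write both endpoints as unit vectors p₁, p₂ with components (cos φ cos λ, cos φ sin λ, sin φ).
The central angle between the endpoints is δ = arccos(p₁·p₂) ≈ 2.217 rad (127.0°).
Interpolate at f = 3/4 with slerp weights a = sin((1−f)δ)/sin δ ≈ 0.659, b = sin(fδ)/sin δ ≈ 1.247.
p = a·p₁ + b·p₂ ≈ (-0.558, 0.730, 0.396); φ = arcsin(p_z) ≈ 23.32°, λ = atan2(p_y, p_x) ≈ 127.39°.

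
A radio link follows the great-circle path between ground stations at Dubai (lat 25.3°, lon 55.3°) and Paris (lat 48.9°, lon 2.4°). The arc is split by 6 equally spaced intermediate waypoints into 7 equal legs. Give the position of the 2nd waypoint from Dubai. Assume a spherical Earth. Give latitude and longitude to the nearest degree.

≈ lat 34°, lon 44°

Write both endpoints as unit vectors p₁, p₂ with components (cos φ cos λ, cos φ sin λ, sin φ).
The central angle between the endpoints is δ = arccos(p₁·p₂) ≈ 0.822 rad (47.1°).
Interpolate at f = 2/7 with slerp weights a = sin((1−f)δ)/sin δ ≈ 0.756, b = sin(fδ)/sin δ ≈ 0.318.
p = a·p₁ + b·p₂ ≈ (0.598, 0.571, 0.563); φ = arcsin(p_z) ≈ 34.24°, λ = atan2(p_y, p_x) ≈ 43.68°.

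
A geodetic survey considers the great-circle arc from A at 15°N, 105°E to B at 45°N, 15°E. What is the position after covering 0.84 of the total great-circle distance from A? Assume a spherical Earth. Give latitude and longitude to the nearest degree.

From cos δ = sin φ₁ sin φ₂ + cos φ₁ cos φ₂ cos Δλ, the central angle is δ ≈ 1.387 rad (79.5°).
Interpolate at f = 0.84 with slerp weights a = sin((1−f)δ)/sin δ ≈ 0.224, b = sin(fδ)/sin δ ≈ 0.935.
p = a·p₁ + b·p₂ ≈ (0.582, 0.380, 0.719); φ = arcsin(p_z) ≈ 45.95°, λ = atan2(p_y, p_x) ≈ 33.12°.

≈ 46°N, 33°E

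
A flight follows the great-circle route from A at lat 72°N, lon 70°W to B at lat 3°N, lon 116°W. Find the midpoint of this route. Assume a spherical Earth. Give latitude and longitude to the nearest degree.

≈ lat 39°N, lon 106°W

The haversine formula gives a central angle δ ≈ 1.303 rad (74.7°) between the endpoints.
Interpolate at f = 1/2 with slerp weights a = sin((1−f)δ)/sin δ ≈ 0.629, b = sin(fδ)/sin δ ≈ 0.629.
p = a·p₁ + b·p₂ ≈ (-0.209, -0.747, 0.631); φ = arcsin(p_z) ≈ 39.13°, λ = atan2(p_y, p_x) ≈ -105.62°.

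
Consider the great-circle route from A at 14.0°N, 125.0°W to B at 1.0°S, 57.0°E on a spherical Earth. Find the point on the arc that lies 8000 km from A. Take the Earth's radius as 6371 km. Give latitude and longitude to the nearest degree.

From cos δ = sin φ₁ sin φ₂ + cos φ₁ cos φ₂ cos Δλ, the central angle is δ ≈ 2.912 rad (166.9°). The total great-circle distance is δ·R ≈ 2.912 × 6371 ≈ 18553 km, so the target fraction is f = 8000/18553 ≈ 0.431.
Interpolate at f ≈ 0.431 with slerp weights a = sin((1−f)δ)/sin δ ≈ 4.380, b = sin(fδ)/sin δ ≈ 4.179.
p = a·p₁ + b·p₂ ≈ (-0.162, 0.024, 0.987); φ = arcsin(p_z) ≈ 80.60°, λ = atan2(p_y, p_x) ≈ 171.72°.

≈ 81°N, 172°E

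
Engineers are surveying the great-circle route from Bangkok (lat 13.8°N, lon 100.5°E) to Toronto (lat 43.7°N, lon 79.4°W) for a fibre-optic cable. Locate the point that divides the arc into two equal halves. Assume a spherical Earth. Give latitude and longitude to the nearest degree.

≈ lat 75°N, lon 100°E

Convert each endpoint to a unit vector on the sphere (x = cos φ cos λ, y = cos φ sin λ, z = sin φ).
The central angle between the endpoints is δ = arccos(p₁·p₂) ≈ 2.138 rad (122.5°).
Interpolate at f = 1/2 with slerp weights a = sin((1−f)δ)/sin δ ≈ 1.040, b = sin(fδ)/sin δ ≈ 1.040.
p = a·p₁ + b·p₂ ≈ (-0.046, 0.254, 0.966); φ = arcsin(p_z) ≈ 75.05°, λ = atan2(p_y, p_x) ≈ 100.21°.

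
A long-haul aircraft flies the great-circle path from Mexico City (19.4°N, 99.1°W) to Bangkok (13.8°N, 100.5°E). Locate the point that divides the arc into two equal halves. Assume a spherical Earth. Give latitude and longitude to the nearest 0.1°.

Write both endpoints as unit vectors p₁, p₂ with components (cos φ cos λ, cos φ sin λ, sin φ).
The central angle between the endpoints is δ = arccos(p₁·p₂) ≈ 2.471 rad (141.6°).
Interpolate at f = 1/2 with slerp weights a = sin((1−f)δ)/sin δ ≈ 1.520, b = sin(fδ)/sin δ ≈ 1.520.
p = a·p₁ + b·p₂ ≈ (-0.496, 0.036, 0.868); φ = arcsin(p_z) ≈ 60.19°, λ = atan2(p_y, p_x) ≈ 175.88°.

≈ 60.2°N, 175.9°E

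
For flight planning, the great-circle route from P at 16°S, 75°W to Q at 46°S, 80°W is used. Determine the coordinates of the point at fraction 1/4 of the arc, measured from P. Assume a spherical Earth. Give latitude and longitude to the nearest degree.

Convert each endpoint to a unit vector on the sphere (x = cos φ cos λ, y = cos φ sin λ, z = sin φ).
The central angle between the endpoints is δ = arccos(p₁·p₂) ≈ 0.529 rad (30.3°).
Interpolate at f = 1/4 with slerp weights a = sin((1−f)δ)/sin δ ≈ 0.766, b = sin(fδ)/sin δ ≈ 0.261.
p = a·p₁ + b·p₂ ≈ (0.222, -0.890, -0.399); φ = arcsin(p_z) ≈ -23.52°, λ = atan2(p_y, p_x) ≈ -75.99°.

≈ 24°S, 76°W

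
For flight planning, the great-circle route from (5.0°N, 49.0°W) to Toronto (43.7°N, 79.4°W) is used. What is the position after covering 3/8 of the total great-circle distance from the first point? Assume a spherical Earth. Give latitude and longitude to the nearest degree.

From cos δ = sin φ₁ sin φ₂ + cos φ₁ cos φ₂ cos Δλ, the central angle is δ ≈ 0.821 rad (47.0°).
Interpolate at f = 3/8 with slerp weights a = sin((1−f)δ)/sin δ ≈ 0.671, b = sin(fδ)/sin δ ≈ 0.414.
p = a·p₁ + b·p₂ ≈ (0.493, -0.799, 0.345); φ = arcsin(p_z) ≈ 20.15°, λ = atan2(p_y, p_x) ≈ -58.29°.

≈ (20°N, 58°W)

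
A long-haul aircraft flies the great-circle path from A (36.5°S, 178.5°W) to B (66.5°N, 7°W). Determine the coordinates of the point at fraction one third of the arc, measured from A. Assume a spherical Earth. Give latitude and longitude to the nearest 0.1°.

≈ (13.1°N, 173.3°W)

Convert each endpoint to a unit vector on the sphere (x = cos φ cos λ, y = cos φ sin λ, z = sin φ).
The central angle between the endpoints is δ = arccos(p₁·p₂) ≈ 2.611 rad (149.6°).
Interpolate at f = 1/3 with slerp weights a = sin((1−f)δ)/sin δ ≈ 1.948, b = sin(fδ)/sin δ ≈ 1.511.
p = a·p₁ + b·p₂ ≈ (-0.967, -0.114, 0.227); φ = arcsin(p_z) ≈ 13.12°, λ = atan2(p_y, p_x) ≈ -173.25°.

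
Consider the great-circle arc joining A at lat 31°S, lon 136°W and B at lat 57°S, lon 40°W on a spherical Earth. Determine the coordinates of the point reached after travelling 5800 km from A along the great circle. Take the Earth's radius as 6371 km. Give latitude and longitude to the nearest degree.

≈ lat 60°S, lon 69°W

The haversine formula gives a central angle δ ≈ 1.178 rad (67.5°) between the endpoints. The total great-circle distance is δ·R ≈ 1.178 × 6371 ≈ 7502 km, so the target fraction is f = 5800/7502 ≈ 0.773.
Interpolate at f ≈ 0.773 with slerp weights a = sin((1−f)δ)/sin δ ≈ 0.286, b = sin(fδ)/sin δ ≈ 0.855.
p = a·p₁ + b·p₂ ≈ (0.180, -0.470, -0.864); φ = arcsin(p_z) ≈ -59.80°, λ = atan2(p_y, p_x) ≈ -68.98°.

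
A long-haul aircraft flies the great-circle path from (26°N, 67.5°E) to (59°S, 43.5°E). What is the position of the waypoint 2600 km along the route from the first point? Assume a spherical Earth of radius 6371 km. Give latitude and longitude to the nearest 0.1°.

Write both endpoints as unit vectors p₁, p₂ with components (cos φ cos λ, cos φ sin λ, sin φ).
The central angle between the endpoints is δ = arccos(p₁·p₂) ≈ 1.524 rad (87.3°). The total great-circle distance is δ·R ≈ 1.524 × 6371 ≈ 9707 km, so the target fraction is f = 2600/9707 ≈ 0.268.
Interpolate at f ≈ 0.268 with slerp weights a = sin((1−f)δ)/sin δ ≈ 0.899, b = sin(fδ)/sin δ ≈ 0.397.
p = a·p₁ + b·p₂ ≈ (0.458, 0.887, 0.054); φ = arcsin(p_z) ≈ 3.07°, λ = atan2(p_y, p_x) ≈ 62.72°.

≈ (3.1°N, 62.7°E)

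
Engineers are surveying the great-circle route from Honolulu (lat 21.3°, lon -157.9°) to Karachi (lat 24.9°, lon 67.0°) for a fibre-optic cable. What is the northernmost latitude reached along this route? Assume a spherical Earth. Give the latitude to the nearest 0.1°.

≈ 48.2°

The great circle lies in the plane with unit normal n̂ = (p₁ × p₂)/|p₁ × p₂|.
Here n̂_z ≈ -0.666; the vertex latitude is φ_max = arccos|n̂_z| ≈ 48.2°.
Check via Clairaut: cos φ_max = |cos φ₁| · sin C = cos(21.3°)·sin(45.7°) ≈ 0.666, again giving ≈ 48.2°.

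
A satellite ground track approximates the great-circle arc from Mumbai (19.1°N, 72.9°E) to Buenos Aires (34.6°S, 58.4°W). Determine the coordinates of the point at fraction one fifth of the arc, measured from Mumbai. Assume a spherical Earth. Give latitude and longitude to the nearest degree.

The haversine formula gives a central angle δ ≈ 2.345 rad (134.4°) between the endpoints.
Interpolate at f = 1/5 with slerp weights a = sin((1−f)δ)/sin δ ≈ 1.334, b = sin(fδ)/sin δ ≈ 0.632.
p = a·p₁ + b·p₂ ≈ (0.643, 0.762, 0.078); φ = arcsin(p_z) ≈ 4.45°, λ = atan2(p_y, p_x) ≈ 49.81°.

≈ 4°N, 50°E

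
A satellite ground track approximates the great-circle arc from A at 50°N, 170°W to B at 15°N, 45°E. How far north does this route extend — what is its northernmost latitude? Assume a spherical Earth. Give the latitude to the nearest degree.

The great circle lies in the plane with unit normal n̂ = (p₁ × p₂)/|p₁ × p₂|.
Here n̂_z ≈ -0.375; the vertex latitude is φ_max = arccos|n̂_z| ≈ 68.0°.

≈ 68°N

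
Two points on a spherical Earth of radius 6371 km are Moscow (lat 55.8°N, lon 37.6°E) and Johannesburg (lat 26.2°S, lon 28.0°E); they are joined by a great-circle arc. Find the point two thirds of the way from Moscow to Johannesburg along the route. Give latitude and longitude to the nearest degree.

The haversine formula gives a central angle δ ≈ 1.438 rad (82.4°) between the endpoints.
Interpolate at f = 2/3 with slerp weights a = sin((1−f)δ)/sin δ ≈ 0.465, b = sin(fδ)/sin δ ≈ 0.826.
p = a·p₁ + b·p₂ ≈ (0.861, 0.507, 0.020); φ = arcsin(p_z) ≈ 1.16°, λ = atan2(p_y, p_x) ≈ 30.50°.

≈ lat 1°N, lon 31°E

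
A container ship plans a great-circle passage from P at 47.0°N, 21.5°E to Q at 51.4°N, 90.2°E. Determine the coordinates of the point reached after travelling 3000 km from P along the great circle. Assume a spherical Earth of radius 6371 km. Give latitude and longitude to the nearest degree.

≈ 55°N, 63°E

From cos δ = sin φ₁ sin φ₂ + cos φ₁ cos φ₂ cos Δλ, the central angle is δ ≈ 0.758 rad (43.4°). The total great-circle distance is δ·R ≈ 0.758 × 6371 ≈ 4830 km, so the target fraction is f = 3000/4830 ≈ 0.621.
Interpolate at f ≈ 0.621 with slerp weights a = sin((1−f)δ)/sin δ ≈ 0.412, b = sin(fδ)/sin δ ≈ 0.660.
p = a·p₁ + b·p₂ ≈ (0.260, 0.515, 0.817); φ = arcsin(p_z) ≈ 54.79°, λ = atan2(p_y, p_x) ≈ 63.19°.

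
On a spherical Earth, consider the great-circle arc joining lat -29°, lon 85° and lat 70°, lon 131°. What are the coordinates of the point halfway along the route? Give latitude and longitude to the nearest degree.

≈ lat 22°, lon 97°

Write both endpoints as unit vectors p₁, p₂ with components (cos φ cos λ, cos φ sin λ, sin φ).
The central angle between the endpoints is δ = arccos(p₁·p₂) ≈ 1.821 rad (104.3°).
Interpolate at f = 1/2 with slerp weights a = sin((1−f)δ)/sin δ ≈ 0.815, b = sin(fδ)/sin δ ≈ 0.815.
p = a·p₁ + b·p₂ ≈ (-0.121, 0.921, 0.371); φ = arcsin(p_z) ≈ 21.77°, λ = atan2(p_y, p_x) ≈ 97.47°.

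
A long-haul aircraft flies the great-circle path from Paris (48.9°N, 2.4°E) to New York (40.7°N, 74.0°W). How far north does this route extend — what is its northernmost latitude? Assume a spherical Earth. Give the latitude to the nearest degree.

≈ 52°N

The great circle lies in the plane with unit normal n̂ = (p₁ × p₂)/|p₁ × p₂|.
Here n̂_z ≈ -0.610; the vertex latitude is φ_max = arccos|n̂_z| ≈ 52.4°.
Check via Clairaut: cos φ_max = |cos φ₁| · sin C = cos(48.9°)·sin(68.2°) ≈ 0.610, again giving ≈ 52.4°.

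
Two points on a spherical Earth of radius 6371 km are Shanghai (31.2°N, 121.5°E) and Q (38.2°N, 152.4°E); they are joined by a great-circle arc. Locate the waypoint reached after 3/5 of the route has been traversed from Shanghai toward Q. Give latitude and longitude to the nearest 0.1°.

The haversine formula gives a central angle δ ≈ 0.458 rad (26.2°) between the endpoints.
Interpolate at f = 3/5 with slerp weights a = sin((1−f)δ)/sin δ ≈ 0.412, b = sin(fδ)/sin δ ≈ 0.614.
p = a·p₁ + b·p₂ ≈ (-0.612, 0.524, 0.593); φ = arcsin(p_z) ≈ 36.37°, λ = atan2(p_y, p_x) ≈ 139.41°.

≈ (36.4°N, 139.4°E)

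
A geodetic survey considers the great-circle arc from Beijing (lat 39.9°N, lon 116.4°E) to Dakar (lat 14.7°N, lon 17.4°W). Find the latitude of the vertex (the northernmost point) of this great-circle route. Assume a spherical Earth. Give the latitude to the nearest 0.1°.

≈ 55.1°N

The great circle lies in the plane with unit normal n̂ = (p₁ × p₂)/|p₁ × p₂|.
Here n̂_z ≈ -0.572; the vertex latitude is φ_max = arccos|n̂_z| ≈ 55.1°.
Check via Clairaut: cos φ_max = |cos φ₁| · sin C = cos(39.9°)·sin(48.2°) ≈ 0.572, again giving ≈ 55.1°.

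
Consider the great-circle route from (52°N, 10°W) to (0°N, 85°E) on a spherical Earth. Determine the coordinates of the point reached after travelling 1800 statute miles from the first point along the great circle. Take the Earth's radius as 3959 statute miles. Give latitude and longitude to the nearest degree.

Write both endpoints as unit vectors p₁, p₂ with components (cos φ cos λ, cos φ sin λ, sin φ).
The central angle between the endpoints is δ = arccos(p₁·p₂) ≈ 1.624 rad (93.1°). The total great-circle distance is δ·R ≈ 1.624 × 3959 ≈ 6431 mi, so the target fraction is f = 1800/6431 ≈ 0.280.
Interpolate at f ≈ 0.280 with slerp weights a = sin((1−f)δ)/sin δ ≈ 0.922, b = sin(fδ)/sin δ ≈ 0.440.
p = a·p₁ + b·p₂ ≈ (0.597, 0.340, 0.727); φ = arcsin(p_z) ≈ 46.60°, λ = atan2(p_y, p_x) ≈ 29.61°.

≈ (47°N, 30°E)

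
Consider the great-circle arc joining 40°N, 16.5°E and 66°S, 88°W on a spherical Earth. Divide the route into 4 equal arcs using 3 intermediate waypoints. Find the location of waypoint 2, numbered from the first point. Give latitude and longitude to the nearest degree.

From cos δ = sin φ₁ sin φ₂ + cos φ₁ cos φ₂ cos Δλ, the central angle is δ ≈ 2.299 rad (131.7°).
Interpolate at f = 2/4 with slerp weights a = sin((1−f)δ)/sin δ ≈ 1.222, b = sin(fδ)/sin δ ≈ 1.222.
p = a·p₁ + b·p₂ ≈ (0.915, -0.231, -0.331); φ = arcsin(p_z) ≈ -19.32°, λ = atan2(p_y, p_x) ≈ -14.16°.

≈ 19°S, 14°W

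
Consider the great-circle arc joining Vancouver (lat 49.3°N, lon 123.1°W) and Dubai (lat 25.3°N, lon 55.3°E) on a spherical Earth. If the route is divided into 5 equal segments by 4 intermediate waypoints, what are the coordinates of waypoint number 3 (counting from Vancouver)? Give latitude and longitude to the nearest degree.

From cos δ = sin φ₁ sin φ₂ + cos φ₁ cos φ₂ cos Δλ, the central angle is δ ≈ 1.839 rad (105.4°).
Interpolate at f = 3/5 with slerp weights a = sin((1−f)δ)/sin δ ≈ 0.696, b = sin(fδ)/sin δ ≈ 0.926.
p = a·p₁ + b·p₂ ≈ (0.229, 0.308, 0.923); φ = arcsin(p_z) ≈ 67.44°, λ = atan2(p_y, p_x) ≈ 53.41°.

≈ lat 67°N, lon 53°E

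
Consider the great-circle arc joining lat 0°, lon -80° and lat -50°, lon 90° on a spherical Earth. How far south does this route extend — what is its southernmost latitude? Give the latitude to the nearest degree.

≈ -82°

The great circle lies in the plane with unit normal n̂ = (p₁ × p₂)/|p₁ × p₂|.
Here n̂_z ≈ +0.144; the vertex latitude is φ_max = arccos|n̂_z| ≈ 81.7°.
Check via Clairaut: cos φ_max = |cos φ₁| · sin C = cos(0.0°)·sin(171.7°) ≈ 0.144, again giving ≈ 81.7°.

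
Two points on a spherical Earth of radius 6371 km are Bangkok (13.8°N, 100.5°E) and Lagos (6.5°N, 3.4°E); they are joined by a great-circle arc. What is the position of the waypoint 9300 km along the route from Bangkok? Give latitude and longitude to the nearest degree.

From cos δ = sin φ₁ sin φ₂ + cos φ₁ cos φ₂ cos Δλ, the central angle is δ ≈ 1.663 rad (95.3°). The total great-circle distance is δ·R ≈ 1.663 × 6371 ≈ 10596 km, so the target fraction is f = 9300/10596 ≈ 0.878.
Interpolate at f ≈ 0.878 with slerp weights a = sin((1−f)δ)/sin δ ≈ 0.203, b = sin(fδ)/sin δ ≈ 0.998.
p = a·p₁ + b·p₂ ≈ (0.954, 0.253, 0.161); φ = arcsin(p_z) ≈ 9.29°, λ = atan2(p_y, p_x) ≈ 14.83°.

≈ 9°N, 15°E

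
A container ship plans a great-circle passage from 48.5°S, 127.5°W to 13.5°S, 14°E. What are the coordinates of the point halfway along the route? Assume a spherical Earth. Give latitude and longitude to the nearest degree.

≈ 58°S, 28°W

Write both endpoints as unit vectors p₁, p₂ with components (cos φ cos λ, cos φ sin λ, sin φ).
The central angle between the endpoints is δ = arccos(p₁·p₂) ≈ 1.906 rad (109.2°).
Interpolate at f = 1/2 with slerp weights a = sin((1−f)δ)/sin δ ≈ 0.863, b = sin(fδ)/sin δ ≈ 0.863.
p = a·p₁ + b·p₂ ≈ (0.466, -0.251, -0.848); φ = arcsin(p_z) ≈ -58.03°, λ = atan2(p_y, p_x) ≈ -28.27°.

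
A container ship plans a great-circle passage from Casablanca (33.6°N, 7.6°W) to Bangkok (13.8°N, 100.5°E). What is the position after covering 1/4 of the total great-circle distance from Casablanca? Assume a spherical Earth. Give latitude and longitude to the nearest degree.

≈ 39°N, 22°E

The haversine formula gives a central angle δ ≈ 1.690 rad (96.9°) between the endpoints.
Interpolate at f = 1/4 with slerp weights a = sin((1−f)δ)/sin δ ≈ 0.961, b = sin(fδ)/sin δ ≈ 0.413.
p = a·p₁ + b·p₂ ≈ (0.721, 0.289, 0.631); φ = arcsin(p_z) ≈ 39.09°, λ = atan2(p_y, p_x) ≈ 21.82°.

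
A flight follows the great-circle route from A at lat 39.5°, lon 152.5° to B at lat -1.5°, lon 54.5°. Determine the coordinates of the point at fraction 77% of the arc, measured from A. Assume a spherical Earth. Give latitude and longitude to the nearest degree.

From cos δ = sin φ₁ sin φ₂ + cos φ₁ cos φ₂ cos Δλ, the central angle is δ ≈ 1.695 rad (97.1°).
Interpolate at f = 0.77 with slerp weights a = sin((1−f)δ)/sin δ ≈ 0.383, b = sin(fδ)/sin δ ≈ 0.972.
p = a·p₁ + b·p₂ ≈ (0.302, 0.928, 0.218); φ = arcsin(p_z) ≈ 12.60°, λ = atan2(p_y, p_x) ≈ 71.95°.

≈ lat 13°, lon 72°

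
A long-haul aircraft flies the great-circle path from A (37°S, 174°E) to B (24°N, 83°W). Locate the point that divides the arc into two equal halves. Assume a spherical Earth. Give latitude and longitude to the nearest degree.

Write both endpoints as unit vectors p₁, p₂ with components (cos φ cos λ, cos φ sin λ, sin φ).
The central angle between the endpoints is δ = arccos(p₁·p₂) ≈ 1.992 rad (114.1°).
Interpolate at f = 1/2 with slerp weights a = sin((1−f)δ)/sin δ ≈ 0.920, b = sin(fδ)/sin δ ≈ 0.920.
p = a·p₁ + b·p₂ ≈ (-0.628, -0.757, -0.179); φ = arcsin(p_z) ≈ -10.34°, λ = atan2(p_y, p_x) ≈ -129.68°.

≈ (10°S, 130°W)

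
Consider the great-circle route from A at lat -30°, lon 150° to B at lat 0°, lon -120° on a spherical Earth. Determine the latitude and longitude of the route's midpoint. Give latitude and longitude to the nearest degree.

Write both endpoints as unit vectors p₁, p₂ with components (cos φ cos λ, cos φ sin λ, sin φ).
The central angle between the endpoints is δ = arccos(p₁·p₂) ≈ 1.571 rad (90.0°).
Interpolate at f = 1/2 with slerp weights a = sin((1−f)δ)/sin δ ≈ 0.707, b = sin(fδ)/sin δ ≈ 0.707.
p = a·p₁ + b·p₂ ≈ (-0.884, -0.306, -0.354); φ = arcsin(p_z) ≈ -20.70°, λ = atan2(p_y, p_x) ≈ -160.89°.

≈ lat -21°, lon -161°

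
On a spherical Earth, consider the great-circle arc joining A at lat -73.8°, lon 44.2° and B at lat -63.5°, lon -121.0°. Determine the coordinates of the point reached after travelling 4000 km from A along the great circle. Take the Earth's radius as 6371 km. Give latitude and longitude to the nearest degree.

≈ lat -70°, lon -119°

From cos δ = sin φ₁ sin φ₂ + cos φ₁ cos φ₂ cos Δλ, the central angle is δ ≈ 0.739 rad (42.3°). The total great-circle distance is δ·R ≈ 0.739 × 6371 ≈ 4709 km, so the target fraction is f = 4000/4709 ≈ 0.849.
Interpolate at f ≈ 0.849 with slerp weights a = sin((1−f)δ)/sin δ ≈ 0.165, b = sin(fδ)/sin δ ≈ 0.872.
p = a·p₁ + b·p₂ ≈ (-0.167, -0.301, -0.939); φ = arcsin(p_z) ≈ -69.83°, λ = atan2(p_y, p_x) ≈ -119.05°.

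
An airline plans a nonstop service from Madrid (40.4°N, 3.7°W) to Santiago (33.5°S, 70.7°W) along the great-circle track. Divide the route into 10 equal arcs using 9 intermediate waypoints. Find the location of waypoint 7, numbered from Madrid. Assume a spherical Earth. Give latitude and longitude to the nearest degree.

The haversine formula gives a central angle δ ≈ 1.681 rad (96.3°) between the endpoints.
Interpolate at f = 7/10 with slerp weights a = sin((1−f)δ)/sin δ ≈ 0.486, b = sin(fδ)/sin δ ≈ 0.929.
p = a·p₁ + b·p₂ ≈ (0.625, -0.755, -0.198); φ = arcsin(p_z) ≈ -11.40°, λ = atan2(p_y, p_x) ≈ -50.36°.

≈ (11°S, 50°W)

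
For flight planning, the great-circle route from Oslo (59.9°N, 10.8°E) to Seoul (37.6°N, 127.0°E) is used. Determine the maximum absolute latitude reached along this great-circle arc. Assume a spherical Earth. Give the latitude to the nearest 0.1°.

≈ 67.6°N

The great circle lies in the plane with unit normal n̂ = (p₁ × p₂)/|p₁ × p₂|.
Here n̂_z ≈ +0.381; the vertex latitude is φ_max = arccos|n̂_z| ≈ 67.6°.
Check via Clairaut: cos φ_max = |cos φ₁| · sin C = cos(59.9°)·sin(49.4°) ≈ 0.381, again giving ≈ 67.6°.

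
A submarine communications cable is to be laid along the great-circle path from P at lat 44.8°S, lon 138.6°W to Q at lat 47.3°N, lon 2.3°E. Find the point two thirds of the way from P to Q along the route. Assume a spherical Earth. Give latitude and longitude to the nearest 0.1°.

Convert each endpoint to a unit vector on the sphere (x = cos φ cos λ, y = cos φ sin λ, z = sin φ).
The central angle between the endpoints is δ = arccos(p₁·p₂) ≈ 2.671 rad (153.0°).
Interpolate at f = 2/3 with slerp weights a = sin((1−f)δ)/sin δ ≈ 1.714, b = sin(fδ)/sin δ ≈ 2.157.
p = a·p₁ + b·p₂ ≈ (0.549, -0.746, 0.377); φ = arcsin(p_z) ≈ 22.17°, λ = atan2(p_y, p_x) ≈ -53.63°.

≈ lat 22.2°N, lon 53.6°W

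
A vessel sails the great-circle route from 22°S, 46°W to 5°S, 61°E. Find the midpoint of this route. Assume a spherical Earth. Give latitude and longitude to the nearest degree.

≈ 22°S, 10°E

Convert each endpoint to a unit vector on the sphere (x = cos φ cos λ, y = cos φ sin λ, z = sin φ).
The central angle between the endpoints is δ = arccos(p₁·p₂) ≈ 1.810 rad (103.7°).
Interpolate at f = 1/2 with slerp weights a = sin((1−f)δ)/sin δ ≈ 0.810, b = sin(fδ)/sin δ ≈ 0.810.
p = a·p₁ + b·p₂ ≈ (0.913, 0.165, -0.374); φ = arcsin(p_z) ≈ -21.96°, λ = atan2(p_y, p_x) ≈ 10.28°.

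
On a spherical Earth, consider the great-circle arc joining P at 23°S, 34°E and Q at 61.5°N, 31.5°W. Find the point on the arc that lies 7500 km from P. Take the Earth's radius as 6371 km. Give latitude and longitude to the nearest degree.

The haversine formula gives a central angle δ ≈ 1.733 rad (99.3°) between the endpoints. The total great-circle distance is δ·R ≈ 1.733 × 6371 ≈ 11039 km, so the target fraction is f = 7500/11039 ≈ 0.679.
Interpolate at f ≈ 0.679 with slerp weights a = sin((1−f)δ)/sin δ ≈ 0.534, b = sin(fδ)/sin δ ≈ 0.936.
p = a·p₁ + b·p₂ ≈ (0.789, 0.042, 0.614); φ = arcsin(p_z) ≈ 37.85°, λ = atan2(p_y, p_x) ≈ 3.03°.

≈ 38°N, 3°E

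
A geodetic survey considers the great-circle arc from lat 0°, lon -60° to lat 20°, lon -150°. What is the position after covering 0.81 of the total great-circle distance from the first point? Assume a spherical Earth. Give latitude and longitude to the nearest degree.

≈ lat 19°, lon -132°

From cos δ = sin φ₁ sin φ₂ + cos φ₁ cos φ₂ cos Δλ, the central angle is δ ≈ 1.571 rad (90.0°).
Interpolate at f = 0.81 with slerp weights a = sin((1−f)δ)/sin δ ≈ 0.294, b = sin(fδ)/sin δ ≈ 0.956.
p = a·p₁ + b·p₂ ≈ (-0.631, -0.704, 0.327); φ = arcsin(p_z) ≈ 19.08°, λ = atan2(p_y, p_x) ≈ -131.87°.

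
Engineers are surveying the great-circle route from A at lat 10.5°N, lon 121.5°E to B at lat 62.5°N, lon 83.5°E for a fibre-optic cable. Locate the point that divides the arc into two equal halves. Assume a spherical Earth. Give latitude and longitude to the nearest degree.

≈ lat 38°N, lon 110°E

Convert each endpoint to a unit vector on the sphere (x = cos φ cos λ, y = cos φ sin λ, z = sin φ).
The central angle between the endpoints is δ = arccos(p₁·p₂) ≈ 1.025 rad (58.7°).
Interpolate at f = 1/2 with slerp weights a = sin((1−f)δ)/sin δ ≈ 0.574, b = sin(fδ)/sin δ ≈ 0.574.
p = a·p₁ + b·p₂ ≈ (-0.265, 0.744, 0.613); φ = arcsin(p_z) ≈ 37.83°, λ = atan2(p_y, p_x) ≈ 109.58°.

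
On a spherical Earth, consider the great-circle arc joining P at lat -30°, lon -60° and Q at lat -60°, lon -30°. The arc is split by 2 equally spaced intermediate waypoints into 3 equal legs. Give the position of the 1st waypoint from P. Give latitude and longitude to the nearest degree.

≈ lat -41°, lon -53°

From cos δ = sin φ₁ sin φ₂ + cos φ₁ cos φ₂ cos Δλ, the central angle is δ ≈ 0.630 rad (36.1°).
Interpolate at f = 1/3 with slerp weights a = sin((1−f)δ)/sin δ ≈ 0.692, b = sin(fδ)/sin δ ≈ 0.354.
p = a·p₁ + b·p₂ ≈ (0.453, -0.608, -0.652); φ = arcsin(p_z) ≈ -40.73°, λ = atan2(p_y, p_x) ≈ -53.30°.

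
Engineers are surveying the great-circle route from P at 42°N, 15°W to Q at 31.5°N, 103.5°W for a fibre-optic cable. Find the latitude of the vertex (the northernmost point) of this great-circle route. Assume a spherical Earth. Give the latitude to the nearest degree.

≈ 47°N

The great circle lies in the plane with unit normal n̂ = (p₁ × p₂)/|p₁ × p₂|.
Here n̂_z ≈ -0.681; the vertex latitude is φ_max = arccos|n̂_z| ≈ 47.1°.
Check via Clairaut: cos φ_max = |cos φ₁| · sin C = cos(42.0°)·sin(66.3°) ≈ 0.681, again giving ≈ 47.1°.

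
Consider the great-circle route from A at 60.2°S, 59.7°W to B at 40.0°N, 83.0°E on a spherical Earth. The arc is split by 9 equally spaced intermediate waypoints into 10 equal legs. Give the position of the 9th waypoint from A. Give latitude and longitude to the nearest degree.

≈ 28°N, 73°E

Convert each endpoint to a unit vector on the sphere (x = cos φ cos λ, y = cos φ sin λ, z = sin φ).
The central angle between the endpoints is δ = arccos(p₁·p₂) ≈ 2.607 rad (149.4°).
Interpolate at f = 9/10 with slerp weights a = sin((1−f)δ)/sin δ ≈ 0.506, b = sin(fδ)/sin δ ≈ 1.402.
p = a·p₁ + b·p₂ ≈ (0.258, 0.849, 0.462); φ = arcsin(p_z) ≈ 27.50°, λ = atan2(p_y, p_x) ≈ 73.10°.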